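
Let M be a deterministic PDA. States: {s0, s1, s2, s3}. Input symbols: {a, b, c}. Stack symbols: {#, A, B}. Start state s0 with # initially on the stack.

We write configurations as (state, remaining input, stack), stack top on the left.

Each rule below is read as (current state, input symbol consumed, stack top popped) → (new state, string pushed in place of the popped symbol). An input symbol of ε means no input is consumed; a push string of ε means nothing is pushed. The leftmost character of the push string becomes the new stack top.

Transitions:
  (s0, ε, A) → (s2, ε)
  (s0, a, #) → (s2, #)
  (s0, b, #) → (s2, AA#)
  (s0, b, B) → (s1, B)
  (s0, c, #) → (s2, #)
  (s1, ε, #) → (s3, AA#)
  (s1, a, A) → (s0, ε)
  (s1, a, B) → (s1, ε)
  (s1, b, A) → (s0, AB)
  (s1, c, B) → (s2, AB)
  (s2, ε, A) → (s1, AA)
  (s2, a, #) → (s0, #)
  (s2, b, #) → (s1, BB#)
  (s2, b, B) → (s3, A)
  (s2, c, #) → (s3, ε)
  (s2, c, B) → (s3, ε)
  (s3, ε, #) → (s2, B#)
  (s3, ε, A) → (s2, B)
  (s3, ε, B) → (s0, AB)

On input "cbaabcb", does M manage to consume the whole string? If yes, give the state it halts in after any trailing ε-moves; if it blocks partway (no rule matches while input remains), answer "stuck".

(s0, cbaabcb, #)
  read c, top #: go to s2, push # → (s2, baabcb, #)
  read b, top #: go to s1, push BB# → (s1, aabcb, BB#)
  read a, top B: go to s1, push ε → (s1, abcb, B#)
  read a, top B: go to s1, push ε → (s1, bcb, #)
  ε-move, top #: go to s3, push AA# → (s3, bcb, AA#)
  ε-move, top A: go to s2, push B → (s2, bcb, BA#)
  read b, top B: go to s3, push A → (s3, cb, AA#)
  ε-move, top A: go to s2, push B → (s2, cb, BA#)
  read c, top B: go to s3, push ε → (s3, b, A#)
  ε-move, top A: go to s2, push B → (s2, b, B#)
  read b, top B: go to s3, push A → (s3, ε, A#)
  ε-move, top A: go to s2, push B → (s2, ε, B#)
All input consumed; M is in state s2.

s2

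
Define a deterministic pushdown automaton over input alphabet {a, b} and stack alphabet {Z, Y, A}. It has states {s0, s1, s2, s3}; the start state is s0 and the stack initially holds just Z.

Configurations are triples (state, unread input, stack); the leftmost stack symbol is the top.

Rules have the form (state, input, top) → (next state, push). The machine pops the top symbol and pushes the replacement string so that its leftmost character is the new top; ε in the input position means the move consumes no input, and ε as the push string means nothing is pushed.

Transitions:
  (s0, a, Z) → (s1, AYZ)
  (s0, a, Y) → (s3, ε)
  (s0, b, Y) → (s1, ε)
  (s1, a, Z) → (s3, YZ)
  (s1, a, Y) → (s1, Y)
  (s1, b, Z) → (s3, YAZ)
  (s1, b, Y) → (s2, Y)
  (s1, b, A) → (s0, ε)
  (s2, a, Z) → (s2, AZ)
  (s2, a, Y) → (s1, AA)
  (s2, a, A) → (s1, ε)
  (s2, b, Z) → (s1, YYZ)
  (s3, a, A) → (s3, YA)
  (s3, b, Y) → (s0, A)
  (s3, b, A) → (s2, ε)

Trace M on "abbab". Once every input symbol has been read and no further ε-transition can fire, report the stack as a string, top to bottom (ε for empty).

(s0, abbab, Z)
  read a, top Z: go to s1, push AYZ → (s1, bbab, AYZ)
  read b, top A: go to s0, push ε → (s0, bab, YZ)
  read b, top Y: go to s1, push ε → (s1, ab, Z)
  read a, top Z: go to s3, push YZ → (s3, b, YZ)
  read b, top Y: go to s0, push A → (s0, ε, AZ)
All input consumed in state s0 with stack AZ.

AZ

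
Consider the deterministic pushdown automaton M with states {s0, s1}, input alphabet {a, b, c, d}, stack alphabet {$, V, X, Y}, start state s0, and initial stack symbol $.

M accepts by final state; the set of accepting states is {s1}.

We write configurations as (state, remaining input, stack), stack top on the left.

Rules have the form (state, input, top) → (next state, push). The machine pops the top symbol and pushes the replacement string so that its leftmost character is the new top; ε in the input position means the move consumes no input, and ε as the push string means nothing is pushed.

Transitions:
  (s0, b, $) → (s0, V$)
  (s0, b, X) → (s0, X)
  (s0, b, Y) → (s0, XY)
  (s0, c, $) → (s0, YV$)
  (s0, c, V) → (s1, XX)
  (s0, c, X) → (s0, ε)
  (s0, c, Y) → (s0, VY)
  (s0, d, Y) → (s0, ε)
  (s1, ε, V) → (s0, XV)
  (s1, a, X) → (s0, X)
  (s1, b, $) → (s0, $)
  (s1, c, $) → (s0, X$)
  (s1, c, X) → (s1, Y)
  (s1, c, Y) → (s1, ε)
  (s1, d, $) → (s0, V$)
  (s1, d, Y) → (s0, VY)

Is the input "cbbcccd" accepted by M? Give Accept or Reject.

(s0, cbbcccd, $)
  read c, top $: go to s0, push YV$ → (s0, bbcccd, YV$)
  read b, top Y: go to s0, push XY → (s0, bcccd, XYV$)
  read b, top X: go to s0, push X → (s0, cccd, XYV$)
  read c, top X: go to s0, push ε → (s0, ccd, YV$)
  read c, top Y: go to s0, push VY → (s0, cd, VYV$)
  read c, top V: go to s1, push XX → (s1, d, XXYV$)
No transition applies at (s1, d, XXYV$); input not fully consumed.

Reject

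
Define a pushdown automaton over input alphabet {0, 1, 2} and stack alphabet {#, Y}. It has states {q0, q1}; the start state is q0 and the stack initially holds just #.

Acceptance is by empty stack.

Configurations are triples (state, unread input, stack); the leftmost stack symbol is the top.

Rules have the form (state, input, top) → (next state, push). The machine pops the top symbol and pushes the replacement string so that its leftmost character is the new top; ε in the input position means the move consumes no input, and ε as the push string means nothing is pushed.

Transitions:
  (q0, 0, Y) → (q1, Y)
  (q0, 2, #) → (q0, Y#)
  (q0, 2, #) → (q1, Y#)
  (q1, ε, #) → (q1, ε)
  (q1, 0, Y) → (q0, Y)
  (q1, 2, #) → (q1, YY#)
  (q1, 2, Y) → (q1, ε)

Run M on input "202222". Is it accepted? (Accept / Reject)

Accept

One accepting computation: (q0, 202222, #) ⊢ (q0, 02222, Y#) ⊢ (q1, 2222, Y#) ⊢ (q1, 222, #) ⊢ (q1, 22, YY#) ⊢ (q1, 2, Y#) ⊢ (q1, ε, #) ⊢ (q1, ε, ε)
All input consumed and the stack is empty.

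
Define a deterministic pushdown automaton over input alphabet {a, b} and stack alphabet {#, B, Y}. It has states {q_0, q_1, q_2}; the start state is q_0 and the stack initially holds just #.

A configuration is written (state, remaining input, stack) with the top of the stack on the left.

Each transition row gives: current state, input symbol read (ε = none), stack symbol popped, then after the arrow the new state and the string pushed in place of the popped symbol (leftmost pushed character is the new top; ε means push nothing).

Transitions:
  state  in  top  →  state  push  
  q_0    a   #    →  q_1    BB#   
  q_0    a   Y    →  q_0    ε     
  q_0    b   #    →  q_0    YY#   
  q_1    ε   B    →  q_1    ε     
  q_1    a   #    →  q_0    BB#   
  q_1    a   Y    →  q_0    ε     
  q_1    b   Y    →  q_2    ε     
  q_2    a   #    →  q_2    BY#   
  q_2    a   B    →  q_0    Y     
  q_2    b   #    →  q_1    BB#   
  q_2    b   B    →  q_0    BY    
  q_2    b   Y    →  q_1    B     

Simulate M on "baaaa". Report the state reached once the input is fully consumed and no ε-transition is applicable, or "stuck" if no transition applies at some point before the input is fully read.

q_0

(q_0, baaaa, #)
  read b, top #: go to q_0, push YY# → (q_0, aaaa, YY#)
  read a, top Y: go to q_0, push ε → (q_0, aaa, Y#)
  read a, top Y: go to q_0, push ε → (q_0, aa, #)
  read a, top #: go to q_1, push BB# → (q_1, a, BB#)
  ε-move, top B: go to q_1, push ε → (q_1, a, B#)
  ε-move, top B: go to q_1, push ε → (q_1, a, #)
  read a, top #: go to q_0, push BB# → (q_0, ε, BB#)
All input consumed; M is in state q_0.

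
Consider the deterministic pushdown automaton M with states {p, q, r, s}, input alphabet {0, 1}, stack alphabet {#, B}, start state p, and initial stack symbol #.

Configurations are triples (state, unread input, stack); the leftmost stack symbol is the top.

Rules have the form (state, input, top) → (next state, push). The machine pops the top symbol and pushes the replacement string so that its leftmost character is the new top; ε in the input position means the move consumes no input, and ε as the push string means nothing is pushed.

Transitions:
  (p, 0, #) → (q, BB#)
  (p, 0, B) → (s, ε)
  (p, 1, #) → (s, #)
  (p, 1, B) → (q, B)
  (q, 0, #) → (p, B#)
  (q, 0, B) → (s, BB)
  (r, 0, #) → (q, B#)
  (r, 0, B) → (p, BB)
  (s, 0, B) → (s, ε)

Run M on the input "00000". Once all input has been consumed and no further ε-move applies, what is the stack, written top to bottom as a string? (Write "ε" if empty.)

#

(p, 00000, #) ⊢ (q, 0000, BB#) ⊢ (s, 000, BBB#) ⊢ (s, 00, BB#) ⊢ (s, 0, B#) ⊢ (s, ε, #)
All input consumed in state s with stack #.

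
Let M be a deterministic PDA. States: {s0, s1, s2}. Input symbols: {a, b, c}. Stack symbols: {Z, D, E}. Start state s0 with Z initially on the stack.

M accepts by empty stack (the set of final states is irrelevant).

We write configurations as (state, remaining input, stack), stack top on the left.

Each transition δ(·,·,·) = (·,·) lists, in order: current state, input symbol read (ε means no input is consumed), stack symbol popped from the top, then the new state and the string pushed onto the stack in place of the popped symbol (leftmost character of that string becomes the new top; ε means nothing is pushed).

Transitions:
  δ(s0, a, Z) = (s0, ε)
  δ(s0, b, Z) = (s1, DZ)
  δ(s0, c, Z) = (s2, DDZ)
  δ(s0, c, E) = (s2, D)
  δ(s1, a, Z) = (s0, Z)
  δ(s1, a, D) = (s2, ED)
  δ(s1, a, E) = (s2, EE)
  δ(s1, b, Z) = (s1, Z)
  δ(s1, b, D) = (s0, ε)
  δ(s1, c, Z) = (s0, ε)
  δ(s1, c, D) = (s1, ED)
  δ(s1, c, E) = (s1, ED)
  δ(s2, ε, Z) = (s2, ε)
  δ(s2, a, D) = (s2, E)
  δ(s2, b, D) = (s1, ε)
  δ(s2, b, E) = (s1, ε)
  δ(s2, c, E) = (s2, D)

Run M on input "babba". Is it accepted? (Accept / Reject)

Accept

(s0, babba, Z)
  read b, top Z: go to s1, push DZ → (s1, abba, DZ)
  read a, top D: go to s2, push ED → (s2, bba, EDZ)
  read b, top E: go to s1, push ε → (s1, ba, DZ)
  read b, top D: go to s0, push ε → (s0, a, Z)
  read a, top Z: go to s0, push ε → (s0, ε, ε)
All input consumed and the stack is empty.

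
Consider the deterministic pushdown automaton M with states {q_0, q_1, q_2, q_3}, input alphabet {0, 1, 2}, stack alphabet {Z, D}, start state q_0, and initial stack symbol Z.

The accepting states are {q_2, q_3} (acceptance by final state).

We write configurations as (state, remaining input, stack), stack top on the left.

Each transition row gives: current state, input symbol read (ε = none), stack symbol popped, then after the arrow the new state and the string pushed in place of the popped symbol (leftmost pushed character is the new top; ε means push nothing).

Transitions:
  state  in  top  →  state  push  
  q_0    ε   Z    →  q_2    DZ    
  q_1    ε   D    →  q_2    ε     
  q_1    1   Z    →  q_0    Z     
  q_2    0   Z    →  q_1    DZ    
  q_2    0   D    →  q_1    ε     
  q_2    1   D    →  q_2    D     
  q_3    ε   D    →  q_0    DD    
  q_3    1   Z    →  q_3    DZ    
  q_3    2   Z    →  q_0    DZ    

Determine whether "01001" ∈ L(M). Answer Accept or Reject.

Reject

(q_0, 01001, Z) ⊢ (q_2, 01001, DZ) ⊢ (q_1, 1001, Z) ⊢ (q_0, 001, Z) ⊢ (q_2, 001, DZ) ⊢ (q_1, 01, Z)
No transition applies at (q_1, 01, Z); input not fully consumed.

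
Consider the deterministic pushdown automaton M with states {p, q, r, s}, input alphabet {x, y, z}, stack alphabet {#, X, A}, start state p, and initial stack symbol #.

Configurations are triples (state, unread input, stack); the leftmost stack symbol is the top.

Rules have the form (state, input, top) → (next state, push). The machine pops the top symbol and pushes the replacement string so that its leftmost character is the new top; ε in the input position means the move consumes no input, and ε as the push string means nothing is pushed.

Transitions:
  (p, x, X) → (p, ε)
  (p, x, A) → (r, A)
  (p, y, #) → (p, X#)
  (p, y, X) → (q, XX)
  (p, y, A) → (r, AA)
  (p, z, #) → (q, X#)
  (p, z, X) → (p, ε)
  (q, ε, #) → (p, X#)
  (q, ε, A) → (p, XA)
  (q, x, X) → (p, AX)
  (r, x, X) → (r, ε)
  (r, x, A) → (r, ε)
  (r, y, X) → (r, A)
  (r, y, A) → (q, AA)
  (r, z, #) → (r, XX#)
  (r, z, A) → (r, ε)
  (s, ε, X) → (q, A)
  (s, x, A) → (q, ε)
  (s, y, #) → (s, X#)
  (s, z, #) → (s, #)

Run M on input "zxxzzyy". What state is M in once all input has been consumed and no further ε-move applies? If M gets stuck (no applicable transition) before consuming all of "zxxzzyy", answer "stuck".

stuck

(p, zxxzzyy, #)
  read z, top #: go to q, push X# → (q, xxzzyy, X#)
  read x, top X: go to p, push AX → (p, xzzyy, AX#)
  read x, top A: go to r, push A → (r, zzyy, AX#)
  read z, top A: go to r, push ε → (r, zyy, X#)
No transition for (r, z, top X); M blocks with input zyy remaining.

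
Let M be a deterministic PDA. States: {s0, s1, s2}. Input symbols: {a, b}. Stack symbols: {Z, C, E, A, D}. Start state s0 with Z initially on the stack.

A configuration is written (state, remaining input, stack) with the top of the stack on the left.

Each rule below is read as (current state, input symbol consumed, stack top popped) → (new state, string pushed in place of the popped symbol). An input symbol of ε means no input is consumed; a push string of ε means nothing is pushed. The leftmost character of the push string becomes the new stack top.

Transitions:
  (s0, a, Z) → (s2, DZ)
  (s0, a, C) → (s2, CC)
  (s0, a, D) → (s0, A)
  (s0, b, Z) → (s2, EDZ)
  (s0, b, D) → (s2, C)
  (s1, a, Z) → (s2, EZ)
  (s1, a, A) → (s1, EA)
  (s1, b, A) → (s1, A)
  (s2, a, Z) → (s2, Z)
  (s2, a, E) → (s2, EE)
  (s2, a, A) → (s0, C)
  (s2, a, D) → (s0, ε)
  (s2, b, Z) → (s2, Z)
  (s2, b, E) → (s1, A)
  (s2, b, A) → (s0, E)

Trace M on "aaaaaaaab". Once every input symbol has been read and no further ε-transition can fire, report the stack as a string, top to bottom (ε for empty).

EDZ

(s0, aaaaaaaab, Z)
  read a, top Z: go to s2, push DZ → (s2, aaaaaaab, DZ)
  read a, top D: go to s0, push ε → (s0, aaaaaab, Z)
  read a, top Z: go to s2, push DZ → (s2, aaaaab, DZ)
  read a, top D: go to s0, push ε → (s0, aaaab, Z)
  read a, top Z: go to s2, push DZ → (s2, aaab, DZ)
  read a, top D: go to s0, push ε → (s0, aab, Z)
  read a, top Z: go to s2, push DZ → (s2, ab, DZ)
  read a, top D: go to s0, push ε → (s0, b, Z)
  read b, top Z: go to s2, push EDZ → (s2, ε, EDZ)
All input consumed in state s2 with stack EDZ.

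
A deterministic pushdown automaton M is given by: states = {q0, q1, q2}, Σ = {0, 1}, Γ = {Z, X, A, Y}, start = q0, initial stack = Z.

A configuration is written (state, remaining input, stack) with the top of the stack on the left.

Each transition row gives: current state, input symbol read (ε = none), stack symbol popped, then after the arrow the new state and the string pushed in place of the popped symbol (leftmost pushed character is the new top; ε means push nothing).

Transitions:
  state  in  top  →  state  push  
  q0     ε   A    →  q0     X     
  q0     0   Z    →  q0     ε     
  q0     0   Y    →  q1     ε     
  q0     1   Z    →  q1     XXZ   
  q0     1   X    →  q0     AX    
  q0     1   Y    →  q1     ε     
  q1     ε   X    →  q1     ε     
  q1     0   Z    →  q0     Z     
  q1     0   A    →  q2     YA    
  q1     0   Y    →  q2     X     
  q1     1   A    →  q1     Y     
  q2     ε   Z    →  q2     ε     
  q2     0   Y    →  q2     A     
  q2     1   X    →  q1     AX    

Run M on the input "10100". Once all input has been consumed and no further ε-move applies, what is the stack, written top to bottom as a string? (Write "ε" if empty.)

(q0, 10100, Z) ⊢ (q1, 0100, XXZ) ⊢ (q1, 0100, XZ) ⊢ (q1, 0100, Z) ⊢ (q0, 100, Z) ⊢ (q1, 00, XXZ) ⊢ (q1, 00, XZ) ⊢ (q1, 00, Z) ⊢ (q0, 0, Z) ⊢ (q0, ε, ε)
All input consumed in state q0 with stack ε.

ε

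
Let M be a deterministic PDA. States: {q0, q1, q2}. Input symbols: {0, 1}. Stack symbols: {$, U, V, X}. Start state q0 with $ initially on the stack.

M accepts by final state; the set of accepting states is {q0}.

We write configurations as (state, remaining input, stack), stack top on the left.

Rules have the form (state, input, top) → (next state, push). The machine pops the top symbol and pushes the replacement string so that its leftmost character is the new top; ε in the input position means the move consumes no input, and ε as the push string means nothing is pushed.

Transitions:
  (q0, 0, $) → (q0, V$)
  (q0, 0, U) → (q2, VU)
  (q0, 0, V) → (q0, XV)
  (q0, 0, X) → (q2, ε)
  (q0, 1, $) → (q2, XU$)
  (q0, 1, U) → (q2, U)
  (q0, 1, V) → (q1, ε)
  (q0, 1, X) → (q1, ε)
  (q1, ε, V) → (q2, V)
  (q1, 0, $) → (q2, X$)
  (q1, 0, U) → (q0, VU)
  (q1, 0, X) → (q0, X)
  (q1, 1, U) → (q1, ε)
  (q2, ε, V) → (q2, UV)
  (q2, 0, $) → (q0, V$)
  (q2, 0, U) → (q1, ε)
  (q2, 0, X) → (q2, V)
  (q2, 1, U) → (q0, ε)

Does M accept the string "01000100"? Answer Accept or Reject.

Reject

(q0, 01000100, $) ⊢ (q0, 1000100, V$) ⊢ (q1, 000100, $) ⊢ (q2, 00100, X$) ⊢ (q2, 0100, V$) ⊢ (q2, 0100, UV$) ⊢ (q1, 100, V$) ⊢ (q2, 100, V$) ⊢ (q2, 100, UV$) ⊢ (q0, 00, V$) ⊢ (q0, 0, XV$) ⊢ (q2, ε, V$) ⊢ (q2, ε, UV$)
All input consumed; state q2 ∉ F and no further ε-move applies.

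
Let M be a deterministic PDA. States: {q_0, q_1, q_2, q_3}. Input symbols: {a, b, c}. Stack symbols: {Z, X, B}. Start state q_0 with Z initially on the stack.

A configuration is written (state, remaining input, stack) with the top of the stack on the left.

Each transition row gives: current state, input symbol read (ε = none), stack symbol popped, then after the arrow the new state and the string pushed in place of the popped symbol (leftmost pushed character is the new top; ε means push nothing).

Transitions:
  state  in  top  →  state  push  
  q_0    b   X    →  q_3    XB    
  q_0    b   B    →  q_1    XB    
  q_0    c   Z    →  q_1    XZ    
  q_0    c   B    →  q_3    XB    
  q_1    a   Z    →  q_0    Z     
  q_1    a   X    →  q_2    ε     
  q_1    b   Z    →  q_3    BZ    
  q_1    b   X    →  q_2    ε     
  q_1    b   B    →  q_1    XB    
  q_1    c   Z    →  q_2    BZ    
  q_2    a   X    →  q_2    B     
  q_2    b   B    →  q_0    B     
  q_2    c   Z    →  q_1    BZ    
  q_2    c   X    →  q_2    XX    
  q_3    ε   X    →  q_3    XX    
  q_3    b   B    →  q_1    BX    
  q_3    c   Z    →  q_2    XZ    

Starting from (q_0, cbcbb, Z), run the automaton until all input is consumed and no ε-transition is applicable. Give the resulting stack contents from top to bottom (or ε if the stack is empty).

BZ

(q_0, cbcbb, Z) ⊢ (q_1, bcbb, XZ) ⊢ (q_2, cbb, Z) ⊢ (q_1, bb, BZ) ⊢ (q_1, b, XBZ) ⊢ (q_2, ε, BZ)
All input consumed in state q_2 with stack BZ.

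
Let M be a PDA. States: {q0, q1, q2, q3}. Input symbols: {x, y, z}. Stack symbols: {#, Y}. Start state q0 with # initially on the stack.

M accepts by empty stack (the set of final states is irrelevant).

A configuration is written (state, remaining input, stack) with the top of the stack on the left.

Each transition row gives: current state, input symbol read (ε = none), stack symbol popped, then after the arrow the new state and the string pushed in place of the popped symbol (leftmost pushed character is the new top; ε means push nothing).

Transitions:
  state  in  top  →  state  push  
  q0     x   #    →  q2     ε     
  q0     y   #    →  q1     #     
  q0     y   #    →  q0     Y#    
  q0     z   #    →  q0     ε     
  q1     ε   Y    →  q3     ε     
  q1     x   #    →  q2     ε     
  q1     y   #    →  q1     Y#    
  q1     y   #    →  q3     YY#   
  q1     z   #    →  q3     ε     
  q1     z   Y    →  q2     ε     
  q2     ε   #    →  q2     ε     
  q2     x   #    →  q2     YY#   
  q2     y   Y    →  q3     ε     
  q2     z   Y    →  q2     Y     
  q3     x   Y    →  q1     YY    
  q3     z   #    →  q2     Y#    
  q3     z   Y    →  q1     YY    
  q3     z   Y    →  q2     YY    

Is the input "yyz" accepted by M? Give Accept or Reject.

One accepting computation: (q0, yyz, #) ⊢ (q1, yz, #) ⊢ (q1, z, Y#) ⊢ (q2, ε, #) ⊢ (q2, ε, ε)
All input consumed and the stack is empty.

Accept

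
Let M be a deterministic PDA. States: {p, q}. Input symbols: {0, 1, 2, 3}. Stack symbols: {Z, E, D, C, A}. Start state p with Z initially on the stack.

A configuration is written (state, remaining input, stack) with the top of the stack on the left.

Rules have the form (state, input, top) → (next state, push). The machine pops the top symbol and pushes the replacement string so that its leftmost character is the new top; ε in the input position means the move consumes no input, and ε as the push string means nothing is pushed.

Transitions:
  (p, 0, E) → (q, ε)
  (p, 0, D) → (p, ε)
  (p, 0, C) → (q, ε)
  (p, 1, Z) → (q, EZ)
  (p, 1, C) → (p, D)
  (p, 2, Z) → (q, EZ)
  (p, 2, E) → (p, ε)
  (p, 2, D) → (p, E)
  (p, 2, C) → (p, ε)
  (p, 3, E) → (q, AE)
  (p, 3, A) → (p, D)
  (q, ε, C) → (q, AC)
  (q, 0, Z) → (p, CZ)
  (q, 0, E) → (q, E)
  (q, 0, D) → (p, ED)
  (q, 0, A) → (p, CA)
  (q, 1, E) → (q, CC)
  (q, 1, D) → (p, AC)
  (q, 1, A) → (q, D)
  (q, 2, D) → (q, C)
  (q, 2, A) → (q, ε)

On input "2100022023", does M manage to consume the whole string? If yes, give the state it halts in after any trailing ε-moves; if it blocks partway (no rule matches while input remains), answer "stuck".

(p, 2100022023, Z)
  read 2, top Z: go to q, push EZ → (q, 100022023, EZ)
  read 1, top E: go to q, push CC → (q, 00022023, CCZ)
  ε-move, top C: go to q, push AC → (q, 00022023, ACCZ)
  read 0, top A: go to p, push CA → (p, 0022023, CACCZ)
  read 0, top C: go to q, push ε → (q, 022023, ACCZ)
  read 0, top A: go to p, push CA → (p, 22023, CACCZ)
  read 2, top C: go to p, push ε → (p, 2023, ACCZ)
No transition for (p, 2, top A); M blocks with input 2023 remaining.

stuck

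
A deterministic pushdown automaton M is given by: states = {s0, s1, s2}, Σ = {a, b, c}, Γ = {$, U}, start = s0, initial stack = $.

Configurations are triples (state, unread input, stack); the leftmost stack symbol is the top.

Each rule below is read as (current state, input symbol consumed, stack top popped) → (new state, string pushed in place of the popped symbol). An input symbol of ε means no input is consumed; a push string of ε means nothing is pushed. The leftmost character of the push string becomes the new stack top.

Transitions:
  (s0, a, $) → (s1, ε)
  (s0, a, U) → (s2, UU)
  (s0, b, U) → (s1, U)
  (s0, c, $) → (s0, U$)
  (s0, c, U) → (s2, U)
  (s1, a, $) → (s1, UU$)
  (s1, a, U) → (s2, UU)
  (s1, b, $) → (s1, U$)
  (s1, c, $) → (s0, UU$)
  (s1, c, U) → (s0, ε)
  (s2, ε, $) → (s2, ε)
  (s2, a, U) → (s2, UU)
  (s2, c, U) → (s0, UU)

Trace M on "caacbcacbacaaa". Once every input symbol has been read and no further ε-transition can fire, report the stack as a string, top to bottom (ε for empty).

UUUUUUUUUU$

(s0, caacbcacbacaaa, $) ⊢ (s0, aacbcacbacaaa, U$) ⊢ (s2, acbcacbacaaa, UU$) ⊢ (s2, cbcacbacaaa, UUU$) ⊢ (s0, bcacbacaaa, UUUU$) ⊢ (s1, cacbacaaa, UUUU$) ⊢ (s0, acbacaaa, UUU$) ⊢ (s2, cbacaaa, UUUU$) ⊢ (s0, bacaaa, UUUUU$) ⊢ (s1, acaaa, UUUUU$) ⊢ (s2, caaa, UUUUUU$) ⊢ (s0, aaa, UUUUUUU$) ⊢ (s2, aa, UUUUUUUU$) ⊢ (s2, a, UUUUUUUUU$) ⊢ (s2, ε, UUUUUUUUUU$)
All input consumed in state s2 with stack UUUUUUUUUU$.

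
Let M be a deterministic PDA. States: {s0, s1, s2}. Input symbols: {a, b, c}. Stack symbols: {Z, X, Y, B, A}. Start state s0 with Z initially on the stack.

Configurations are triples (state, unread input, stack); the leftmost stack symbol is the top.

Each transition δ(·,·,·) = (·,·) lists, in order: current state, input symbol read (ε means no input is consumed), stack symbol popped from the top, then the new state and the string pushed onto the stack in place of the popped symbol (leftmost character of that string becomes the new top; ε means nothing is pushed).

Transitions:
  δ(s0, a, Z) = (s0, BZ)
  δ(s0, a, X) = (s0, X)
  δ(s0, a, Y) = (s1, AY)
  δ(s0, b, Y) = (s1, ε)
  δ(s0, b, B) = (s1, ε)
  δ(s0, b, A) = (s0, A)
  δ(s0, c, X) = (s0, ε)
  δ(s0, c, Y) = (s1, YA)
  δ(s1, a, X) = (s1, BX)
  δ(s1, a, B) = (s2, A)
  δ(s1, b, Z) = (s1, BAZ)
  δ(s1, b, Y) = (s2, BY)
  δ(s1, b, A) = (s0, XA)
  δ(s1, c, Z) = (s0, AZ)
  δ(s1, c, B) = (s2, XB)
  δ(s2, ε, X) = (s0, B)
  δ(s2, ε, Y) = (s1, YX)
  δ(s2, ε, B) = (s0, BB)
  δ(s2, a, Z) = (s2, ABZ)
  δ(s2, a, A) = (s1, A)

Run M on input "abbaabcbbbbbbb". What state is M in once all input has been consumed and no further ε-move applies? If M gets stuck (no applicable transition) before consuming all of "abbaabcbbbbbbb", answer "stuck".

(s0, abbaabcbbbbbbb, Z)
  read a, top Z: go to s0, push BZ → (s0, bbaabcbbbbbbb, BZ)
  read b, top B: go to s1, push ε → (s1, baabcbbbbbbb, Z)
  read b, top Z: go to s1, push BAZ → (s1, aabcbbbbbbb, BAZ)
  read a, top B: go to s2, push A → (s2, abcbbbbbbb, AAZ)
  read a, top A: go to s1, push A → (s1, bcbbbbbbb, AAZ)
  read b, top A: go to s0, push XA → (s0, cbbbbbbb, XAAZ)
  read c, top X: go to s0, push ε → (s0, bbbbbbb, AAZ)
  read b, top A: go to s0, push A → (s0, bbbbbb, AAZ)
  read b, top A: go to s0, push A → (s0, bbbbb, AAZ)
  read b, top A: go to s0, push A → (s0, bbbb, AAZ)
  read b, top A: go to s0, push A → (s0, bbb, AAZ)
  read b, top A: go to s0, push A → (s0, bb, AAZ)
  read b, top A: go to s0, push A → (s0, b, AAZ)
  read b, top A: go to s0, push A → (s0, ε, AAZ)
All input consumed; M is in state s0.

s0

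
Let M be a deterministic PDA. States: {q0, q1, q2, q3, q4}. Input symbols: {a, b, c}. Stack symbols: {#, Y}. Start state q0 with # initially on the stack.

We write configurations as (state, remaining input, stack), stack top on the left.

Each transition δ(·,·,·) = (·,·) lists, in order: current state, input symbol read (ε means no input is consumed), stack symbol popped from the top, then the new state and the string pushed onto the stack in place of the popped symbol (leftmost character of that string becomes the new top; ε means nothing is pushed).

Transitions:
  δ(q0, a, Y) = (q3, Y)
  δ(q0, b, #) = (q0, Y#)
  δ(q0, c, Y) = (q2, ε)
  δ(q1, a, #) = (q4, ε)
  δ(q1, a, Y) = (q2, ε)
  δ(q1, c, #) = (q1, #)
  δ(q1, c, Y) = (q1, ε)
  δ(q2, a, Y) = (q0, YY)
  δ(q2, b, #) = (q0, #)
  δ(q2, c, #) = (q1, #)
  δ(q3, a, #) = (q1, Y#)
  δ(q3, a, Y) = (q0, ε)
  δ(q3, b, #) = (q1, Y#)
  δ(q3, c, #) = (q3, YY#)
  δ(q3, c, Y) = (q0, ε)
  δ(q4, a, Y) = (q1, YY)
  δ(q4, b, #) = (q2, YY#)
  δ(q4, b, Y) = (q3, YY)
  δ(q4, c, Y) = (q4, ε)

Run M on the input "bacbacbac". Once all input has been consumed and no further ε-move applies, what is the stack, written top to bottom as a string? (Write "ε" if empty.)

#

(q0, bacbacbac, #)
  read b, top #: go to q0, push Y# → (q0, acbacbac, Y#)
  read a, top Y: go to q3, push Y → (q3, cbacbac, Y#)
  read c, top Y: go to q0, push ε → (q0, bacbac, #)
  read b, top #: go to q0, push Y# → (q0, acbac, Y#)
  read a, top Y: go to q3, push Y → (q3, cbac, Y#)
  read c, top Y: go to q0, push ε → (q0, bac, #)
  read b, top #: go to q0, push Y# → (q0, ac, Y#)
  read a, top Y: go to q3, push Y → (q3, c, Y#)
  read c, top Y: go to q0, push ε → (q0, ε, #)
All input consumed in state q0 with stack #.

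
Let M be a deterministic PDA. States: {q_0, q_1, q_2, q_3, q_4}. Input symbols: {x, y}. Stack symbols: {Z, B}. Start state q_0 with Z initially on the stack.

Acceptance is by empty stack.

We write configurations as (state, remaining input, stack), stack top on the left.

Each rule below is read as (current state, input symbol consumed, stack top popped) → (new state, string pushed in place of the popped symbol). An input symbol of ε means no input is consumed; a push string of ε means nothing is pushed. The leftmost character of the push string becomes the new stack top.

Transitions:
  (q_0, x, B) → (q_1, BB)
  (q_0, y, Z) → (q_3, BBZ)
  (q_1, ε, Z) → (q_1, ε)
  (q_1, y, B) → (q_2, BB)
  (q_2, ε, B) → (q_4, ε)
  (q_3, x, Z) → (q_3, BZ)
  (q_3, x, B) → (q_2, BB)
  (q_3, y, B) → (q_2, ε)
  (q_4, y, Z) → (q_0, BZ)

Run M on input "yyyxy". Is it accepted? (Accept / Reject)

Reject

(q_0, yyyxy, Z) ⊢ (q_3, yyxy, BBZ) ⊢ (q_2, yxy, BZ) ⊢ (q_4, yxy, Z) ⊢ (q_0, xy, BZ) ⊢ (q_1, y, BBZ) ⊢ (q_2, ε, BBBZ) ⊢ (q_4, ε, BBZ)
All input consumed; stack is BBZ, not empty, and no further ε-move applies.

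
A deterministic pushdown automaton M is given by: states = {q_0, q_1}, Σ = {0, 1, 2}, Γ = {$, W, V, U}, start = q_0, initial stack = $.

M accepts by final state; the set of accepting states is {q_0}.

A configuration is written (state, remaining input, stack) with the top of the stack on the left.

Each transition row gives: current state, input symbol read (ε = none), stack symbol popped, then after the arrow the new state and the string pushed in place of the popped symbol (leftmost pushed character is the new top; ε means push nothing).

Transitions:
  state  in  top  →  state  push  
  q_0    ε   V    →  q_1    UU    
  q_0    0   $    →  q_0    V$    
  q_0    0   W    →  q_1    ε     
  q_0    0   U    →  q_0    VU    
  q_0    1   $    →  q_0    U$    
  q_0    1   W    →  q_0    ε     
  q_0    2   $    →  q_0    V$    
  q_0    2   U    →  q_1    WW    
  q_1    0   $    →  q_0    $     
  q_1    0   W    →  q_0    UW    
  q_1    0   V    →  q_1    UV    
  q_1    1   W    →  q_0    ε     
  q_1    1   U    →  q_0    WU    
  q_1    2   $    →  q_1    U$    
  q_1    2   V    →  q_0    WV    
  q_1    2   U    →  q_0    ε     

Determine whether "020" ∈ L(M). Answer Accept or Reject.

(q_0, 020, $) ⊢ (q_0, 20, V$) ⊢ (q_1, 20, UU$) ⊢ (q_0, 0, U$) ⊢ (q_0, ε, VU$)
All input consumed; state q_0 ∈ F.

Accept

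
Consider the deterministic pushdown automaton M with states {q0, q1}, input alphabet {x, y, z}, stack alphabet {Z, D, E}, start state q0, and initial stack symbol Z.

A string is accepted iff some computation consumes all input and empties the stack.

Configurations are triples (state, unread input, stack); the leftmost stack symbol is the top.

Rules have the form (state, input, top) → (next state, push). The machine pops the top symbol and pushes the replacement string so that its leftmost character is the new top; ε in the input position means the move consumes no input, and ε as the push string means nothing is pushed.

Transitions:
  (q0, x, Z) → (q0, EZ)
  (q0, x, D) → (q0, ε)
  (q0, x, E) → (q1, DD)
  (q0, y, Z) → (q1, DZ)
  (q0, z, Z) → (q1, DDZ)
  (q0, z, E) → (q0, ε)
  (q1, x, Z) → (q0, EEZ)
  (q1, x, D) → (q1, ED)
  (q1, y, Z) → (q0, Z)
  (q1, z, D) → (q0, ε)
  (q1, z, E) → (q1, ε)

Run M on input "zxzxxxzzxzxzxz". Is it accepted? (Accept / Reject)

(q0, zxzxxxzzxzxzxz, Z) ⊢ (q1, xzxxxzzxzxzxz, DDZ) ⊢ (q1, zxxxzzxzxzxz, EDDZ) ⊢ (q1, xxxzzxzxzxz, DDZ) ⊢ (q1, xxzzxzxzxz, EDDZ)
No transition applies at (q1, xxzzxzxzxz, EDDZ); input not fully consumed.

Reject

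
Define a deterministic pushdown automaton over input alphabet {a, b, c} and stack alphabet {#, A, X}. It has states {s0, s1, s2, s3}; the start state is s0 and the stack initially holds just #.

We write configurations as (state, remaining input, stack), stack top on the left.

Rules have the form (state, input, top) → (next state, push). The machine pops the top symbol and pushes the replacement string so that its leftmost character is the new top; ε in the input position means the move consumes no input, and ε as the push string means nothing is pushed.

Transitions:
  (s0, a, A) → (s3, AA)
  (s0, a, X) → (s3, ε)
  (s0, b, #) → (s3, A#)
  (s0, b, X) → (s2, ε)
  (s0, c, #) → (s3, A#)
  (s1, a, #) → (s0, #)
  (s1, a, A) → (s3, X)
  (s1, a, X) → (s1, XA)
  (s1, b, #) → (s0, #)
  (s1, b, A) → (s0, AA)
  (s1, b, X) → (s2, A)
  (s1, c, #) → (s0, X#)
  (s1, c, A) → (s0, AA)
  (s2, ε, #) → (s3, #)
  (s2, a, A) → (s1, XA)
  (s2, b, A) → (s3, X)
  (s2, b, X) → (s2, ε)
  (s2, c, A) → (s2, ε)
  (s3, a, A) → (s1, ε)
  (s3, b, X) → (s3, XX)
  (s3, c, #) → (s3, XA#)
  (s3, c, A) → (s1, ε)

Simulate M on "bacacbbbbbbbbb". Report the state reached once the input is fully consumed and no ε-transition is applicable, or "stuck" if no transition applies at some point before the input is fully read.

s3

(s0, bacacbbbbbbbbb, #)
  read b, top #: go to s3, push A# → (s3, acacbbbbbbbbb, A#)
  read a, top A: go to s1, push ε → (s1, cacbbbbbbbbb, #)
  read c, top #: go to s0, push X# → (s0, acbbbbbbbbb, X#)
  read a, top X: go to s3, push ε → (s3, cbbbbbbbbb, #)
  read c, top #: go to s3, push XA# → (s3, bbbbbbbbb, XA#)
  read b, top X: go to s3, push XX → (s3, bbbbbbbb, XXA#)
  read b, top X: go to s3, push XX → (s3, bbbbbbb, XXXA#)
  read b, top X: go to s3, push XX → (s3, bbbbbb, XXXXA#)
  read b, top X: go to s3, push XX → (s3, bbbbb, XXXXXA#)
  read b, top X: go to s3, push XX → (s3, bbbb, XXXXXXA#)
  read b, top X: go to s3, push XX → (s3, bbb, XXXXXXXA#)
  read b, top X: go to s3, push XX → (s3, bb, XXXXXXXXA#)
  read b, top X: go to s3, push XX → (s3, b, XXXXXXXXXA#)
  read b, top X: go to s3, push XX → (s3, ε, XXXXXXXXXXA#)
All input consumed; M is in state s3.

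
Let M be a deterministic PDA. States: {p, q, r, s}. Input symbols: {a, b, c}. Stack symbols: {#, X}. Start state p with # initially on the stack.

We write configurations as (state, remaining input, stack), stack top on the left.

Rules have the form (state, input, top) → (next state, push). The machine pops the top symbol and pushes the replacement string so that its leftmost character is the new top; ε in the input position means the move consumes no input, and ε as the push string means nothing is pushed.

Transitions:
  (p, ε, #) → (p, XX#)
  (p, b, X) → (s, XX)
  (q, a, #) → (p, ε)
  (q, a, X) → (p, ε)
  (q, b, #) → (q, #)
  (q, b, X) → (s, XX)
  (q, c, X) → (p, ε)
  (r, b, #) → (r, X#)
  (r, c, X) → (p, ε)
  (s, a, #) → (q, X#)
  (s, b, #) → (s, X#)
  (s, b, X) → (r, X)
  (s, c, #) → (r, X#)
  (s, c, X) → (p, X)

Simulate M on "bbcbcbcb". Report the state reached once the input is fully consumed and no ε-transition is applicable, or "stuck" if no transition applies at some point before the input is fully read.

(p, bbcbcbcb, #)
  ε-move, top #: go to p, push XX# → (p, bbcbcbcb, XX#)
  read b, top X: go to s, push XX → (s, bcbcbcb, XXX#)
  read b, top X: go to r, push X → (r, cbcbcb, XXX#)
  read c, top X: go to p, push ε → (p, bcbcb, XX#)
  read b, top X: go to s, push XX → (s, cbcb, XXX#)
  read c, top X: go to p, push X → (p, bcb, XXX#)
  read b, top X: go to s, push XX → (s, cb, XXXX#)
  read c, top X: go to p, push X → (p, b, XXXX#)
  read b, top X: go to s, push XX → (s, ε, XXXXX#)
All input consumed; M is in state s.

s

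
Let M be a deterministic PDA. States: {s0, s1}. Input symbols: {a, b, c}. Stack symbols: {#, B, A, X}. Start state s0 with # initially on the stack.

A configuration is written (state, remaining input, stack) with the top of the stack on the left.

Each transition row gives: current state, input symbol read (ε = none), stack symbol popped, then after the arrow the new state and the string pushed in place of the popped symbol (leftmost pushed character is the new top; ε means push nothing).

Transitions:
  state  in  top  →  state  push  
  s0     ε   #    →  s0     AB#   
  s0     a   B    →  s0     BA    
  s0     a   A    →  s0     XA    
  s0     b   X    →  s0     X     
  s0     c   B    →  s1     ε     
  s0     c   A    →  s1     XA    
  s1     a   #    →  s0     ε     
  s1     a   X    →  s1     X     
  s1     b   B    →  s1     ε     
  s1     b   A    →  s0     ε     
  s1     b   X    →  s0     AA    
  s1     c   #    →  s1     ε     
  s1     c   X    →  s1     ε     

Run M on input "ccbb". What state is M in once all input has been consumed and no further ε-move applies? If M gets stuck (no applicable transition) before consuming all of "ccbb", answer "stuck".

(s0, ccbb, #)
  ε-move, top #: go to s0, push AB# → (s0, ccbb, AB#)
  read c, top A: go to s1, push XA → (s1, cbb, XAB#)
  read c, top X: go to s1, push ε → (s1, bb, AB#)
  read b, top A: go to s0, push ε → (s0, b, B#)
No transition for (s0, b, top B); M blocks with input b remaining.

stuck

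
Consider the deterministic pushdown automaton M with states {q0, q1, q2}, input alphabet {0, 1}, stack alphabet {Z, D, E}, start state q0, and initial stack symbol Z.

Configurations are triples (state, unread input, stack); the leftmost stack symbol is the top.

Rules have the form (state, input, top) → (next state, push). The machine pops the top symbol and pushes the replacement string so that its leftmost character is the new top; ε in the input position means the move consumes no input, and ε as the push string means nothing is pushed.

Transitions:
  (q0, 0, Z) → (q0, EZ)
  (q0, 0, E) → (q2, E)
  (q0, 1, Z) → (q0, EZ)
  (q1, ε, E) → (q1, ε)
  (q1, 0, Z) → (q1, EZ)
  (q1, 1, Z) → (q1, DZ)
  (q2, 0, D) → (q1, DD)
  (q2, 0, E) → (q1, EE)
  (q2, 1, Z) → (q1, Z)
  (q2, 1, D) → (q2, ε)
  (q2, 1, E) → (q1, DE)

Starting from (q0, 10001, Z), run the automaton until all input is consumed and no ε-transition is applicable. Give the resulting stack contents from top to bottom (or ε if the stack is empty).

(q0, 10001, Z)
  read 1, top Z: go to q0, push EZ → (q0, 0001, EZ)
  read 0, top E: go to q2, push E → (q2, 001, EZ)
  read 0, top E: go to q1, push EE → (q1, 01, EEZ)
  ε-move, top E: go to q1, push ε → (q1, 01, EZ)
  ε-move, top E: go to q1, push ε → (q1, 01, Z)
  read 0, top Z: go to q1, push EZ → (q1, 1, EZ)
  ε-move, top E: go to q1, push ε → (q1, 1, Z)
  read 1, top Z: go to q1, push DZ → (q1, ε, DZ)
All input consumed in state q1 with stack DZ.

DZ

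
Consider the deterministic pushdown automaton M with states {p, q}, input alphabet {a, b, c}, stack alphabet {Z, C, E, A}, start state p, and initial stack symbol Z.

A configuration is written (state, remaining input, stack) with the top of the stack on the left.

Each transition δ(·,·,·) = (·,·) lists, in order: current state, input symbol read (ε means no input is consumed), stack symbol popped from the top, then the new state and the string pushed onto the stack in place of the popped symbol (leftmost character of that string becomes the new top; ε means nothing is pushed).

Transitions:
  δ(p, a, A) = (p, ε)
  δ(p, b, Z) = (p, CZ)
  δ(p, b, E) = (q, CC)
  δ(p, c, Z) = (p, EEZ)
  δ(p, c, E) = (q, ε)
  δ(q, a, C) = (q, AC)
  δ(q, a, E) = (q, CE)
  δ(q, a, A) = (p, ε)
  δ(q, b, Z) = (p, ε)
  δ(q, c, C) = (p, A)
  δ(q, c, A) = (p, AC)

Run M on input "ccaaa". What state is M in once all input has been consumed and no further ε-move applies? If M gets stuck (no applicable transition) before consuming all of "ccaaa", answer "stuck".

p

(p, ccaaa, Z)
  read c, top Z: go to p, push EEZ → (p, caaa, EEZ)
  read c, top E: go to q, push ε → (q, aaa, EZ)
  read a, top E: go to q, push CE → (q, aa, CEZ)
  read a, top C: go to q, push AC → (q, a, ACEZ)
  read a, top A: go to p, push ε → (p, ε, CEZ)
All input consumed; M is in state p.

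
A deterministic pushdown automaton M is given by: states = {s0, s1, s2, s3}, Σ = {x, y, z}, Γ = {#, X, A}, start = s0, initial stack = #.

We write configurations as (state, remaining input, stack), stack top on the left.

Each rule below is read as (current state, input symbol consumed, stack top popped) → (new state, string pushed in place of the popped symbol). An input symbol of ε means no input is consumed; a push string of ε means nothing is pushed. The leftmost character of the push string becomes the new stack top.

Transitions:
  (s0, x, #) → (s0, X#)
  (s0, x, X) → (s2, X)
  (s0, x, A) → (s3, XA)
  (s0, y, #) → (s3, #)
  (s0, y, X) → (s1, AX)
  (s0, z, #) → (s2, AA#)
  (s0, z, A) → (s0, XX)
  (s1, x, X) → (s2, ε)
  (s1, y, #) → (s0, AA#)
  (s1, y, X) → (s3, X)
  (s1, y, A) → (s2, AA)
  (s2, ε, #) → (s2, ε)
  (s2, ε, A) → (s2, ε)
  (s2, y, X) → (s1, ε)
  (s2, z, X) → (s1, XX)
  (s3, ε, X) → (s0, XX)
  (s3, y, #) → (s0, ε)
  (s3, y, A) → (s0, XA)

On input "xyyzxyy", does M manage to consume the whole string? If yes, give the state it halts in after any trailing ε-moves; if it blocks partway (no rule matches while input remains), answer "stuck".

(s0, xyyzxyy, #) ⊢ (s0, yyzxyy, X#) ⊢ (s1, yzxyy, AX#) ⊢ (s2, zxyy, AAX#) ⊢ (s2, zxyy, AX#) ⊢ (s2, zxyy, X#) ⊢ (s1, xyy, XX#) ⊢ (s2, yy, X#) ⊢ (s1, y, #) ⊢ (s0, ε, AA#)
All input consumed; M is in state s0.

s0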